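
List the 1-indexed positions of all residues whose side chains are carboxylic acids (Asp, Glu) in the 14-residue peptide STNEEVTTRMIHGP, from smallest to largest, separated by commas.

4, 5

Matching residues: E4, E5.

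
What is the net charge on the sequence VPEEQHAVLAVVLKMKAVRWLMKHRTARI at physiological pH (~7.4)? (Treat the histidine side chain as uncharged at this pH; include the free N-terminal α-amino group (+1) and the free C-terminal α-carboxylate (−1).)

+4

The side chains ionized at physiological pH are Lys/Arg (+1) and Asp/Glu (−1); with His treated as neutral, nothing else contributes.
Positive (K, R): K14, K16, R19, K23, R25, R28 → +6.
Negative (D, E): E3, E4 → −2.
The N-terminus (+1) and C-terminus (−1) cancel.
Net charge = (+6) + (−2) = +4.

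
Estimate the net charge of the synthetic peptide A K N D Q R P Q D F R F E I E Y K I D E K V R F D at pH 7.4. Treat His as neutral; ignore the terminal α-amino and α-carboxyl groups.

At pH ~7.4 the Lys and Arg side chains are protonated (+1), the Asp and Glu side chains are deprotonated (−1), and with His taken as neutral all other side chains carry no charge.
Positive (K, R): K2, R6, R11, K17, K21, R23 → +6.
Negative (D, E): D4, D9, E13, E15, D19, E20, D25 → −7.
Net charge = (+6) + (−7) = −1.

-1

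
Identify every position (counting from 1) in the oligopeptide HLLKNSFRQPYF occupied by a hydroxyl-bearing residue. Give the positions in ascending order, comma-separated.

S, T, and Y are the three residues with a side-chain hydroxyl.
Matching residues: S6, Y11.

6, 11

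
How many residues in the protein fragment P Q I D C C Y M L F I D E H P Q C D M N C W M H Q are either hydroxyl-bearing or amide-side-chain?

5

Hydroxyl-bearing: S, T, Y. Amide-side-chain: N, Q.
Hydroxyl-bearing residues here: Y7 (1).
Amide-side-chain residues here: Q2, Q16, N20, Q25 (4).
The two groups share no amino acid, so total = 1 + 4 = 5.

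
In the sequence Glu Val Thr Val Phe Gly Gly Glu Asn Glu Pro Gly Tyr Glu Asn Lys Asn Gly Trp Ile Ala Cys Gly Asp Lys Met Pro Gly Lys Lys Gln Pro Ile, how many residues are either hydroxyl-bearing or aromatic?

Hydroxyl-bearing: S, T, Y. Aromatic: F, W, Y.
Hydroxyl-bearing residues here: Thr3, Tyr13 (2).
Aromatic residues here: Phe5, Tyr13, Trp19 (3).
Y is in both groups, so the 1 Y residue must not be double-counted.
Total = 2 + 3 − 1 = 4.

4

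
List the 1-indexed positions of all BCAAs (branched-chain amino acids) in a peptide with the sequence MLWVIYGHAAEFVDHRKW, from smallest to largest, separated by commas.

Valine (V), leucine (L), and isoleucine (I) are the branched-chain amino acids.
Matching residues: L2, V4, I5, V13.

2, 4, 5, 13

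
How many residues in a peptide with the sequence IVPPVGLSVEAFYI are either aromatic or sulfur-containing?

Aromatic: F, W, Y. Sulfur-containing: C, M.
Aromatic residues here: F12, Y13 (2).
Sulfur-containing residues here: none (0).
The two groups share no amino acid, so total = 2 + 0 = 2.

2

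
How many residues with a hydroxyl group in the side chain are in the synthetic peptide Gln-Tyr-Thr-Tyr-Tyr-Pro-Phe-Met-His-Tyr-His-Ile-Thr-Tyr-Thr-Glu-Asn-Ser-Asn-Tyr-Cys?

10

The –OH-bearing residues are Ser, Thr (aliphatic alcohols), and Tyr (phenol).
Matching residues: Tyr2, Thr3, Tyr4, Tyr5, Tyr10, Thr13, Tyr14, Thr15, Ser18, Tyr20.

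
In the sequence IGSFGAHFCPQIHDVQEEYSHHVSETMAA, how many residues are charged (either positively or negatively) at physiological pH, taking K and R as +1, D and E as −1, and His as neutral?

4

Charged side chains at pH ~7.4: K, R (positive); D, E (negative).
Matching residues: D14, E17, E18, E25.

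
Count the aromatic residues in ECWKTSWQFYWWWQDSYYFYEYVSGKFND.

F, W, and Y each carry an aromatic ring on the side chain.
Matching residues: W3, W7, F9, Y10, W11, W12, W13, Y17, Y18, F19, Y20, Y22, F27.

13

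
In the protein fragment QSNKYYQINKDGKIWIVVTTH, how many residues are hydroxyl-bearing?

Serine (S), threonine (T), and tyrosine (Y) each carry a hydroxyl group on the side chain.
Matching residues: S2, Y5, Y6, T19, T20.

5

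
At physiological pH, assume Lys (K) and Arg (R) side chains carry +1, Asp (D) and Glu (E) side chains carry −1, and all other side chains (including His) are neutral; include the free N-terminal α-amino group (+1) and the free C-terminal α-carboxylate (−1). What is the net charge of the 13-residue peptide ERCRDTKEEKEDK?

Positive (K, R): R2, R4, K7, K10, K13 → +5.
Negative (D, E): E1, D5, E8, E9, E11, D12 → −6.
The N-terminus (+1) and C-terminus (−1) cancel.
Net charge = (+5) + (−6) = −1.

-1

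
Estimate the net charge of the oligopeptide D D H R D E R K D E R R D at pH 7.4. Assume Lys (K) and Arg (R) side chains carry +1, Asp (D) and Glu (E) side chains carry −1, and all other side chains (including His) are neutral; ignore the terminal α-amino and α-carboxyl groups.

-2

Positive (K, R): R4, R7, K8, R11, R12 → +5.
Negative (D, E): D1, D2, D5, E6, D9, E10, D13 → −7.
Net charge = (+5) + (−7) = −2.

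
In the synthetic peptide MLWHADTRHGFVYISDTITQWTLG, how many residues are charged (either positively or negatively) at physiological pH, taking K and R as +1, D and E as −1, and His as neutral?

Charged side chains at pH ~7.4: K, R (positive); D, E (negative).
Matching residues: D6, R8, D16.

3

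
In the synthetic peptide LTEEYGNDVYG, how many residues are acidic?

The acidic residues are Asp (D) and Glu (E), whose side chains end in a carboxylate group.
Matching residues: E3, E4, D8.

3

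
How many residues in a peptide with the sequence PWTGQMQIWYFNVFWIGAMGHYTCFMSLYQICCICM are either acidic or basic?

Acidic: D, E. Basic: H, K, R.
Acidic residues here: none (0).
Basic residues here: H21 (1).
The two groups share no amino acid, so total = 0 + 1 = 1.

1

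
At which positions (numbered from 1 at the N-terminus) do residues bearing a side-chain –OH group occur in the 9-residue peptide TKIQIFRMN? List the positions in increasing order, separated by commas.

S, T, and Y are the three residues with a side-chain hydroxyl.
Matching residues: T1.

1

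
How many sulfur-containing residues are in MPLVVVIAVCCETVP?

3

Only Cys (C) and Met (M) have a sulfur atom in the side chain.
Matching residues: M1, C10, C11.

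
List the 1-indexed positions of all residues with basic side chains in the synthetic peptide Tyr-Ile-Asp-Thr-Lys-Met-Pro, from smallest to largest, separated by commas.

The basic amino acids are Lys (K), Arg (R), and His (H).
Matching residues: Lys5.

5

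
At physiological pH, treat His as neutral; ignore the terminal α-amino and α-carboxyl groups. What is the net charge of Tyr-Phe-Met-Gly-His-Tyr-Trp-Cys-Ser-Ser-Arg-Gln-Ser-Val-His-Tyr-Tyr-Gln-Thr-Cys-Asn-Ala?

+1

The side chains ionized at physiological pH are Lys/Arg (+1) and Asp/Glu (−1); with His treated as neutral, nothing else contributes.
Positive (K, R): Arg11 → +1.
Negative (D, E): none → −0.
Net charge = (+1) + (−0) = +1.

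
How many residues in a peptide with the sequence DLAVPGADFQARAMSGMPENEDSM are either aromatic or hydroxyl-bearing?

Aromatic: F, W, Y. Hydroxyl-bearing: S, T, Y.
Aromatic residues here: F9 (1).
Hydroxyl-bearing residues here: S15, S23 (2).
(Y belongs to both groups, but none appear in this sequence.) Total = 1 + 2 = 3.

3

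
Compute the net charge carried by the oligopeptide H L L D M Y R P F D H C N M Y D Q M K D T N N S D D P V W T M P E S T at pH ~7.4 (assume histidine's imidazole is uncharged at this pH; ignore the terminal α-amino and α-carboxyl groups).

At pH ~7.4 the Lys and Arg side chains are protonated (+1), the Asp and Glu side chains are deprotonated (−1), and with His taken as neutral all other side chains carry no charge.
Positive (K, R): R7, K19 → +2.
Negative (D, E): D4, D10, D16, D20, D25, D26, E33 → −7.
Net charge = (+2) + (−7) = −5.

-5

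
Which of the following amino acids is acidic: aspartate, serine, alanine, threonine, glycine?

aspartate

Aspartate (D) and glutamate (E) have carboxylic-acid side chains and are the acidic amino acids.
Of the listed options, only aspartate belongs to this group.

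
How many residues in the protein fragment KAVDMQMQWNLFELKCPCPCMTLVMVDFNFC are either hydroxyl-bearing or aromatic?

5

Hydroxyl-bearing: S, T, Y. Aromatic: F, W, Y.
Hydroxyl-bearing residues here: T22 (1).
Aromatic residues here: W9, F12, F28, F30 (4).
(Y belongs to both groups, but none appear in this sequence.) Total = 1 + 4 = 5.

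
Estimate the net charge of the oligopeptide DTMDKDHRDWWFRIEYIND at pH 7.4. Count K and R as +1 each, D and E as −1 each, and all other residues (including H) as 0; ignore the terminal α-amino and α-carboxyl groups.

-3

Positive (K, R): K5, R8, R13 → +3.
Negative (D, E): D1, D4, D6, D9, E15, D19 → −6.
Net charge = (+3) + (−6) = −3.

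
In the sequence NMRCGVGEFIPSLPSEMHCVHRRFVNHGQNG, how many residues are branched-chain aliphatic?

The BCAAs are Val, Leu, and Ile — aliphatic side chains with a branch point.
Matching residues: V6, I10, L13, V20, V25.

5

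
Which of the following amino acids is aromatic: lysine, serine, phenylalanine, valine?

phenylalanine

Phenylalanine (F), tryptophan (W), and tyrosine (Y) have aromatic ring side chains.
Of the listed options, only phenylalanine belongs to this group.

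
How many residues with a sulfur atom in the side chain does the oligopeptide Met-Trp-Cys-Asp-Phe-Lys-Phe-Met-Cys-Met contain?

Cysteine (C, thiol) and methionine (M, thioether) are the two sulfur-containing amino acids.
Matching residues: Met1, Cys3, Met8, Cys9, Met10.

5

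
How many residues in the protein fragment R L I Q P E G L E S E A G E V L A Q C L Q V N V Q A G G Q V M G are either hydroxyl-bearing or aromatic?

Hydroxyl-bearing: S, T, Y. Aromatic: F, W, Y.
Hydroxyl-bearing residues here: S10 (1).
Aromatic residues here: none (0).
(Y belongs to both groups, but none appear in this sequence.) Total = 1 + 0 = 1.

1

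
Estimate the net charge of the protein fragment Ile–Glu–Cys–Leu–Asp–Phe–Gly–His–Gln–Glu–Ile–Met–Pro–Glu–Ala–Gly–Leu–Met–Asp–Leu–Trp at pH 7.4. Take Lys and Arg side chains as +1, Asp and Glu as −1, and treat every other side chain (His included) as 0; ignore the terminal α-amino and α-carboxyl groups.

Positive (K, R): none → +0.
Negative (D, E): Glu2, Asp5, Glu10, Glu14, Asp19 → −5.
Net charge = (+0) + (−5) = −5.

-5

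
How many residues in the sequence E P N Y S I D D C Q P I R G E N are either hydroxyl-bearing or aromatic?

Hydroxyl-bearing: S, T, Y. Aromatic: F, W, Y.
Hydroxyl-bearing residues here: Y4, S5 (2).
Aromatic residues here: Y4 (1).
Y is in both groups, so the 1 Y residue must not be double-counted.
Total = 2 + 1 − 1 = 2.

2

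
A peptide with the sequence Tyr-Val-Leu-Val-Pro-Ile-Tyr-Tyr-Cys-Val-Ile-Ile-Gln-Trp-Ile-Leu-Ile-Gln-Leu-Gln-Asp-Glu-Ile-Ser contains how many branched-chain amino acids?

12

Valine (V), leucine (L), and isoleucine (I) are the branched-chain amino acids.
Matching residues: Val2, Leu3, Val4, Ile6, Val10, Ile11, Ile12, Ile15, Leu16, Ile17, Leu19, Ile23.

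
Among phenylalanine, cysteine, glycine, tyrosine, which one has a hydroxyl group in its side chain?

tyrosine

Serine (S), threonine (T), and tyrosine (Y) each carry a hydroxyl group on the side chain.
Of the listed options, only tyrosine belongs to this group.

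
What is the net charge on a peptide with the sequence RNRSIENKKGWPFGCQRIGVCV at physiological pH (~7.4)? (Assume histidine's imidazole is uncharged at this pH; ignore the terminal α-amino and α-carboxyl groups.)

At pH ~7.4 the Lys and Arg side chains are protonated (+1), the Asp and Glu side chains are deprotonated (−1), and with His taken as neutral all other side chains carry no charge.
Positive (K, R): R1, R3, K8, K9, R17 → +5.
Negative (D, E): E6 → −1.
Net charge = (+5) + (−1) = +4.

+4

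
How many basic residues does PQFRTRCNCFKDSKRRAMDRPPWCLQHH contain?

K, R, and H are the three residues with basic side chains (ε-amine, guanidinium, and imidazole respectively).
Matching residues: R4, R6, K11, K14, R15, R16, R20, H27, H28.

9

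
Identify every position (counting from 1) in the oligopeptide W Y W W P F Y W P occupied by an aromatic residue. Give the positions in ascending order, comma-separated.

Phenylalanine (F), tryptophan (W), and tyrosine (Y) have aromatic ring side chains.
Matching residues: W1, Y2, W3, W4, F6, Y7, W8.

1, 2, 3, 4, 6, 7, 8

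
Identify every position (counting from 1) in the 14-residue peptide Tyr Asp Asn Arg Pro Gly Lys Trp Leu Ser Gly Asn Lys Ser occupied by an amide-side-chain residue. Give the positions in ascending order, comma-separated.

3, 12

The amide-side-chain residues are Asn (N) and Gln (Q).
Matching residues: Asn3, Asn12.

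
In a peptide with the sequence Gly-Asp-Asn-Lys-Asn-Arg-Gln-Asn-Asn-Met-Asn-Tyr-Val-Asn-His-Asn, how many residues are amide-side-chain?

8

The amide-side-chain residues are Asn (N) and Gln (Q).
Matching residues: Asn3, Asn5, Gln7, Asn8, Asn9, Asn11, Asn14, Asn16.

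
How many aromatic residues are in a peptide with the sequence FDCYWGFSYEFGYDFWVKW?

10

Phenylalanine (F), tryptophan (W), and tyrosine (Y) have aromatic ring side chains.
Matching residues: F1, Y4, W5, F7, Y9, F11, Y13, F15, W16, W19.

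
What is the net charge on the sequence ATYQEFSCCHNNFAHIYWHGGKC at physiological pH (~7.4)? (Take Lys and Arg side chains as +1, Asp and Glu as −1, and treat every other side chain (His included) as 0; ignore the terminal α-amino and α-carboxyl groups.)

0

Positive (K, R): K22 → +1.
Negative (D, E): E5 → −1.
Net charge = (+1) + (−1) = 0.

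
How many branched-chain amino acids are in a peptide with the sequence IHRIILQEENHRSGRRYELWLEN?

Valine (V), leucine (L), and isoleucine (I) are the branched-chain amino acids.
Matching residues: I1, I4, I5, L6, L19, L21.

6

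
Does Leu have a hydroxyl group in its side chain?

S, T, and Y are the three residues with a side-chain hydroxyl.
Leucine is not in this group.

No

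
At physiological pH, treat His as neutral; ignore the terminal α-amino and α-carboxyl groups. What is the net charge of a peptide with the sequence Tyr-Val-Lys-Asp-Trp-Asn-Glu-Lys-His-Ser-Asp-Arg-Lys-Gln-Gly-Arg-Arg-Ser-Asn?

The side chains ionized at physiological pH are Lys/Arg (+1) and Asp/Glu (−1); with His treated as neutral, nothing else contributes.
Positive (K, R): Lys3, Lys8, Arg12, Lys13, Arg16, Arg17 → +6.
Negative (D, E): Asp4, Glu7, Asp11 → −3.
Net charge = (+6) + (−3) = +3.

+3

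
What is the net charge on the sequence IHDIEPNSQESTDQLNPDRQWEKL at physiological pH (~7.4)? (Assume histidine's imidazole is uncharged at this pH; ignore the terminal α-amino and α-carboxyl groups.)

-4

Near pH 7.4, K and R contribute +1 each, D and E contribute −1 each, and every other side chain (His included, as stated) is uncharged.
Positive (K, R): R19, K23 → +2.
Negative (D, E): D3, E5, E10, D13, D18, E22 → −6.
Net charge = (+2) + (−6) = −4.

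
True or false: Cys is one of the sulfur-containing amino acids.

The sulfur-bearing residues are cysteine (–SH) and methionine (–S–CH₃).
Cysteine is in this group.

True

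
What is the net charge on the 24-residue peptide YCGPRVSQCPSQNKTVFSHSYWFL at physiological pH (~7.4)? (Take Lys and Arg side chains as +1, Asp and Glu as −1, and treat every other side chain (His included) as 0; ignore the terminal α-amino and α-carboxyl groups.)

+2

Positive (K, R): R5, K14 → +2.
Negative (D, E): none → −0.
Net charge = (+2) + (−0) = +2.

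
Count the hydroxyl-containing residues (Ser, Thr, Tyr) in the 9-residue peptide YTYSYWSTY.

Matching residues: Y1, T2, Y3, S4, Y5, S7, T8, Y9.

8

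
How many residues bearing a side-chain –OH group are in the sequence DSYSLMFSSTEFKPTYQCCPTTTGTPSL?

13

Serine (S), threonine (T), and tyrosine (Y) each carry a hydroxyl group on the side chain.
Matching residues: S2, Y3, S4, S8, S9, T10, T15, Y16, T21, T22, T23, T25, S27.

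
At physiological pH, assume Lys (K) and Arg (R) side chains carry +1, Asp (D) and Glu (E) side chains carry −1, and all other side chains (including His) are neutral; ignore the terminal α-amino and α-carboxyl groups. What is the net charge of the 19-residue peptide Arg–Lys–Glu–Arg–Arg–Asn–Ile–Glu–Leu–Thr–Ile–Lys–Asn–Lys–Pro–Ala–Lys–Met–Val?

Positive (K, R): Arg1, Lys2, Arg4, Arg5, Lys12, Lys14, Lys17 → +7.
Negative (D, E): Glu3, Glu8 → −2.
Net charge = (+7) + (−2) = +5.

+5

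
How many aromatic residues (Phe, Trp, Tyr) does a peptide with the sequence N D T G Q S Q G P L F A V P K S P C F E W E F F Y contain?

Matching residues: F11, F19, W21, F23, F24, Y25.

6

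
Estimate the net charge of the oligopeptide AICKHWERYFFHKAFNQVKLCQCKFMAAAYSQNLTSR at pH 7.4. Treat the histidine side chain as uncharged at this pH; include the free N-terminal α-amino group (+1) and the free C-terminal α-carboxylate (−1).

+5

Near pH 7.4, K and R contribute +1 each, D and E contribute −1 each, and every other side chain (His included, as stated) is uncharged.
Positive (K, R): K4, R8, K13, K19, K24, R37 → +6.
Negative (D, E): E7 → −1.
The N-terminus (+1) and C-terminus (−1) cancel.
Net charge = (+6) + (−1) = +5.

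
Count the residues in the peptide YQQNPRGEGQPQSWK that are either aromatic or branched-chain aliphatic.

Aromatic: F, W, Y. Branched-chain aliphatic: I, L, V.
Aromatic residues here: Y1, W14 (2).
Branched-chain aliphatic residues here: none (0).
The two groups share no amino acid, so total = 2 + 0 = 2.

2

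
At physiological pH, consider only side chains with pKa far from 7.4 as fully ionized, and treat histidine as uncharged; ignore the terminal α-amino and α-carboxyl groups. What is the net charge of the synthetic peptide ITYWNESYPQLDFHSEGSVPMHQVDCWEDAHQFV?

-6

The side chains ionized at physiological pH are Lys/Arg (+1) and Asp/Glu (−1); with His treated as neutral, nothing else contributes.
Positive (K, R): none → +0.
Negative (D, E): E6, D12, E16, D25, E28, D29 → −6.
Net charge = (+0) + (−6) = −6.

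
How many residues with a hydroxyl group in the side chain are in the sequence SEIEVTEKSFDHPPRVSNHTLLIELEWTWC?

6

S, T, and Y are the three residues with a side-chain hydroxyl.
Matching residues: S1, T6, S9, S17, T20, T28.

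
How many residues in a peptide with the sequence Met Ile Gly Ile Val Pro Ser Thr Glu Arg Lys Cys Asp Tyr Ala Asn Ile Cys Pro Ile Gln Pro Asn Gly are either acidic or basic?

Acidic: D, E. Basic: H, K, R.
Acidic residues here: Glu9, Asp13 (2).
Basic residues here: Arg10, Lys11 (2).
The two groups share no amino acid, so total = 2 + 2 = 4.

4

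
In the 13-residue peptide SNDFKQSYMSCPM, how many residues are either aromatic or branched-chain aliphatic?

2

Aromatic: F, W, Y. Branched-chain aliphatic: I, L, V.
Aromatic residues here: F4, Y8 (2).
Branched-chain aliphatic residues here: none (0).
The two groups share no amino acid, so total = 2 + 0 = 2.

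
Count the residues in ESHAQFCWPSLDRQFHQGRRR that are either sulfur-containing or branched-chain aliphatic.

Sulfur-containing: C, M. Branched-chain aliphatic: I, L, V.
Sulfur-containing residues here: C7 (1).
Branched-chain aliphatic residues here: L11 (1).
The two groups share no amino acid, so total = 1 + 1 = 2.

2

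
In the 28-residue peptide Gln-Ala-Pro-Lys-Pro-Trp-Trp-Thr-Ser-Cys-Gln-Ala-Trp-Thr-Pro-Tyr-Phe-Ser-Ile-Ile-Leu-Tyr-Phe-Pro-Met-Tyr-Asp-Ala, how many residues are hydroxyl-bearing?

7

Serine (S), threonine (T), and tyrosine (Y) each carry a hydroxyl group on the side chain.
Matching residues: Thr8, Ser9, Thr14, Tyr16, Ser18, Tyr22, Tyr26.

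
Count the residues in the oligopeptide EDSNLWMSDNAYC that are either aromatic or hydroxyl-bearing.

4

Aromatic: F, W, Y. Hydroxyl-bearing: S, T, Y.
Aromatic residues here: W6, Y12 (2).
Hydroxyl-bearing residues here: S3, S8, Y12 (3).
Y is in both groups, so the 1 Y residue must not be double-counted.
Total = 2 + 3 − 1 = 4.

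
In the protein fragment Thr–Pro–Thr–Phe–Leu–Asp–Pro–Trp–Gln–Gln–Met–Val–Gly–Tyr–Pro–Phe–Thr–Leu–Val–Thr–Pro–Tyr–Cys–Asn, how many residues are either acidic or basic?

Acidic: D, E. Basic: H, K, R.
Acidic residues here: Asp6 (1).
Basic residues here: none (0).
The two groups share no amino acid, so total = 1 + 0 = 1.

1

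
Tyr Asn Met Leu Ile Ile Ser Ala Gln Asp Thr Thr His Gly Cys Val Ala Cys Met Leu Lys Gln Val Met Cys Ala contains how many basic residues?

2

Lysine (K), arginine (R), and histidine (H) have basic, nitrogen-containing side chains.
Matching residues: His13, Lys21.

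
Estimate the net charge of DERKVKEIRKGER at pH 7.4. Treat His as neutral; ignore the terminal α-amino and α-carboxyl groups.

At pH ~7.4 the Lys and Arg side chains are protonated (+1), the Asp and Glu side chains are deprotonated (−1), and with His taken as neutral all other side chains carry no charge.
Positive (K, R): R3, K4, K6, R9, K10, R13 → +6.
Negative (D, E): D1, E2, E7, E12 → −4.
Net charge = (+6) + (−4) = +2.

+2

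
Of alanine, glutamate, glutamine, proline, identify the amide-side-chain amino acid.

Only N (asparagine) and Q (glutamine) carry a side-chain carboxamide.
Of the listed options, only glutamine belongs to this group.

glutamine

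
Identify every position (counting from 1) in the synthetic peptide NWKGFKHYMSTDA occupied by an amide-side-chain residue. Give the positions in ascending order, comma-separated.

1

Matching residues: N1.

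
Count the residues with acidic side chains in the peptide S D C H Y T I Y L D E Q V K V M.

3

Only D (aspartate) and E (glutamate) carry a side-chain carboxylic acid.
Matching residues: D2, D10, E11.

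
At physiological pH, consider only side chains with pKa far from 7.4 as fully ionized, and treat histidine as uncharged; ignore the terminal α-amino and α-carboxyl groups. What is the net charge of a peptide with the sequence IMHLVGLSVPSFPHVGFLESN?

-1

At pH ~7.4 the Lys and Arg side chains are protonated (+1), the Asp and Glu side chains are deprotonated (−1), and with His taken as neutral all other side chains carry no charge.
Positive (K, R): none → +0.
Negative (D, E): E19 → −1.
Net charge = (+0) + (−1) = −1.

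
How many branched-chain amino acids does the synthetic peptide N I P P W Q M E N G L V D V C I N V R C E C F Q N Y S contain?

V, L, and I make up the branched-chain aliphatic group.
Matching residues: I2, L11, V12, V14, I16, V18.

6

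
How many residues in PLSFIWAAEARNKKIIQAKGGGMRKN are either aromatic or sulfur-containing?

Aromatic: F, W, Y. Sulfur-containing: C, M.
Aromatic residues here: F4, W6 (2).
Sulfur-containing residues here: M23 (1).
The two groups share no amino acid, so total = 2 + 1 = 3.

3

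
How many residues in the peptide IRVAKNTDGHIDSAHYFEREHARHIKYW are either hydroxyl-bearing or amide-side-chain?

5

Hydroxyl-bearing: S, T, Y. Amide-side-chain: N, Q.
Hydroxyl-bearing residues here: T7, S13, Y16, Y27 (4).
Amide-side-chain residues here: N6 (1).
The two groups share no amino acid, so total = 4 + 1 = 5.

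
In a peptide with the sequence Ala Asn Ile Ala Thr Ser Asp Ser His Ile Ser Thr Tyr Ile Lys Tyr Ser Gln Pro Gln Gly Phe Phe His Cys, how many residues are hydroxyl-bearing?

8

S, T, and Y are the three residues with a side-chain hydroxyl.
Matching residues: Thr5, Ser6, Ser8, Ser11, Thr12, Tyr13, Tyr16, Ser17.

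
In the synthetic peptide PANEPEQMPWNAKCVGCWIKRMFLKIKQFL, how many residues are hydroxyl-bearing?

The –OH-bearing residues are Ser, Thr (aliphatic alcohols), and Tyr (phenol).
None of the 30 residues belong to this group.

0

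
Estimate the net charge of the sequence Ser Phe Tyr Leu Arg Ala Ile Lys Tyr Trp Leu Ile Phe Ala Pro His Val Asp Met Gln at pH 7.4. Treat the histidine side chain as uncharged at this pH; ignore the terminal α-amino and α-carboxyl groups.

+1

The side chains ionized at physiological pH are Lys/Arg (+1) and Asp/Glu (−1); with His treated as neutral, nothing else contributes.
Positive (K, R): Arg5, Lys8 → +2.
Negative (D, E): Asp18 → −1.
Net charge = (+2) + (−1) = +1.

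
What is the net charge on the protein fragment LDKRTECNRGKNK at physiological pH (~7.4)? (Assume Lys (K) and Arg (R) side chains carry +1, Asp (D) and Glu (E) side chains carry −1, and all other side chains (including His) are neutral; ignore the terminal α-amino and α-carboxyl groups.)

Positive (K, R): K3, R4, R9, K11, K13 → +5.
Negative (D, E): D2, E6 → −2.
Net charge = (+5) + (−2) = +3.

+3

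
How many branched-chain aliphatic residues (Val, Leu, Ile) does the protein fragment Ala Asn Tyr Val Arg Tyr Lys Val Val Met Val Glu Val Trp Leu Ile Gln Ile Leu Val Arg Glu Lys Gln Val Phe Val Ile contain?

Matching residues: Val4, Val8, Val9, Val11, Val13, Leu15, Ile16, Ile18, Leu19, Val20, Val25, Val27, Ile28.

13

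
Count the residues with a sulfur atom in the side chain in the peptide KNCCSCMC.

Only Cys (C) and Met (M) have a sulfur atom in the side chain.
Matching residues: C3, C4, C6, M7, C8.

5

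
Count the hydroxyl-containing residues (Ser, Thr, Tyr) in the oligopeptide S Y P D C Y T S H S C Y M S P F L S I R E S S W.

11

Matching residues: S1, Y2, Y6, T7, S8, S10, Y12, S14, S18, S22, S23.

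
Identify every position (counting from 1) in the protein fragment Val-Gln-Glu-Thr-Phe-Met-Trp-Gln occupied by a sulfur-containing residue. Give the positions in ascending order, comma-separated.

Cysteine (C, thiol) and methionine (M, thioether) are the two sulfur-containing amino acids.
Matching residues: Met6.

6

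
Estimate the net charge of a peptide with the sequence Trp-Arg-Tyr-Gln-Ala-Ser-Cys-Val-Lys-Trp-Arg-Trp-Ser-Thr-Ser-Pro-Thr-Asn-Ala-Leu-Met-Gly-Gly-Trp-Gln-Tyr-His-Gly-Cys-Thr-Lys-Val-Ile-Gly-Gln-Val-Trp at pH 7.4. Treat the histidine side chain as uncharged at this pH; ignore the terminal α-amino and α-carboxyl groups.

The side chains ionized at physiological pH are Lys/Arg (+1) and Asp/Glu (−1); with His treated as neutral, nothing else contributes.
Positive (K, R): Arg2, Lys9, Arg11, Lys31 → +4.
Negative (D, E): none → −0.
Net charge = (+4) + (−0) = +4.

+4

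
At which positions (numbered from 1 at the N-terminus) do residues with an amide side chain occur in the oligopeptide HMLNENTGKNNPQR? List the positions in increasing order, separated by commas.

The amide-side-chain residues are Asn (N) and Gln (Q).
Matching residues: N4, N6, N10, N11, Q13.

4, 6, 10, 11, 13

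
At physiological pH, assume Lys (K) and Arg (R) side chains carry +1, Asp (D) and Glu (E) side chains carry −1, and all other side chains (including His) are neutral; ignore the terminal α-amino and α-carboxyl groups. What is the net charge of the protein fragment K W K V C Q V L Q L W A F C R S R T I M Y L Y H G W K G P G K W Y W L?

Positive (K, R): K1, K3, R15, R17, K27, K31 → +6.
Negative (D, E): none → −0.
Net charge = (+6) + (−0) = +6.

+6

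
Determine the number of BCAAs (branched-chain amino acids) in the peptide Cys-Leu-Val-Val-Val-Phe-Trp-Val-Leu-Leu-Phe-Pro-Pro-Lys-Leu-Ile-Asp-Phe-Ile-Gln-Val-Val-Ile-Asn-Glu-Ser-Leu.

14

Valine (V), leucine (L), and isoleucine (I) are the branched-chain amino acids.
Matching residues: Leu2, Val3, Val4, Val5, Val8, Leu9, Leu10, Leu15, Ile16, Ile19, Val21, Val22, Ile23, Leu27.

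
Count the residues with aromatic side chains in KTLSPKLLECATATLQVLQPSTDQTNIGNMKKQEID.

The aromatic amino acids are Phe (F, benzyl), Trp (W, indole), and Tyr (Y, phenol).
None of the 36 residues belong to this group.

0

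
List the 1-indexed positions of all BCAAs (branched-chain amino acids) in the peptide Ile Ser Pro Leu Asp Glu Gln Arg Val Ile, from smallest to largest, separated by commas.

1, 4, 9, 10

The BCAAs are Val, Leu, and Ile — aliphatic side chains with a branch point.
Matching residues: Ile1, Leu4, Val9, Ile10.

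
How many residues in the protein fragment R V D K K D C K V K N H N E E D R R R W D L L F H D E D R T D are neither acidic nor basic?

Acidic: D, E. Basic: K, R, H. All other residues are neither.
Matching residues: V2, C7, V9, N11, N13, W20, L22, L23, F24, T30.

10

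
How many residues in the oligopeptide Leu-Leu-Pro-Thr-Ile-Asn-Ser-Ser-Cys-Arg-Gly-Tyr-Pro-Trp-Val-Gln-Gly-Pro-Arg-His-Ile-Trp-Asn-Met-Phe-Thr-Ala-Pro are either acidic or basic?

Acidic: D, E. Basic: H, K, R.
Acidic residues here: none (0).
Basic residues here: Arg10, Arg19, His20 (3).
The two groups share no amino acid, so total = 0 + 3 = 3.

3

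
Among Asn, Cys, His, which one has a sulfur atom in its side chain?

Cysteine (C, thiol) and methionine (M, thioether) are the two sulfur-containing amino acids.
Of the listed options, only Cys belongs to this group.

Cys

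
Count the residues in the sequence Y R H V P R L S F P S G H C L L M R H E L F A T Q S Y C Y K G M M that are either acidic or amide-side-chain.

2

Acidic: D, E. Amide-side-chain: N, Q.
Acidic residues here: E20 (1).
Amide-side-chain residues here: Q25 (1).
The two groups share no amino acid, so total = 1 + 1 = 2.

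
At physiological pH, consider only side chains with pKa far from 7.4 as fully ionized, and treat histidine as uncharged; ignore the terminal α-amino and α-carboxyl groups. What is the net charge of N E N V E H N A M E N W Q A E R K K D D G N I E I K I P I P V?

The side chains ionized at physiological pH are Lys/Arg (+1) and Asp/Glu (−1); with His treated as neutral, nothing else contributes.
Positive (K, R): R16, K17, K18, K26 → +4.
Negative (D, E): E2, E5, E10, E15, D19, D20, E24 → −7.
Net charge = (+4) + (−7) = −3.

-3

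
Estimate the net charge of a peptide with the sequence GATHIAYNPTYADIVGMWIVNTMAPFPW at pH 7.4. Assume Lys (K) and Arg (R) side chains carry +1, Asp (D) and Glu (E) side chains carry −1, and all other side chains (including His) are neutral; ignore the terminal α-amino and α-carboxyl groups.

Positive (K, R): none → +0.
Negative (D, E): D13 → −1.
Net charge = (+0) + (−1) = −1.

-1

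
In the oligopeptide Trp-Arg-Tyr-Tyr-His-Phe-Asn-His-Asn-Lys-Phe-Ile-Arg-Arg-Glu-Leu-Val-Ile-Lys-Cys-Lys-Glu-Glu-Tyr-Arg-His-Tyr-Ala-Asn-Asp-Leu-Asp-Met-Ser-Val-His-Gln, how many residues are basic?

11

The basic amino acids are Lys (K), Arg (R), and His (H).
Matching residues: Arg2, His5, His8, Lys10, Arg13, Arg14, Lys19, Lys21, Arg25, His26, His36.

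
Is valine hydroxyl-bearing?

The –OH-bearing residues are Ser, Thr (aliphatic alcohols), and Tyr (phenol).
Valine is not in this group.

No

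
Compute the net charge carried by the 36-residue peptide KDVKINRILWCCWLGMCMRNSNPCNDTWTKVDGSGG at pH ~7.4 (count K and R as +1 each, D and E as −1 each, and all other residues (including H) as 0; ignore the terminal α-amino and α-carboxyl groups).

Positive (K, R): K1, K4, R7, R19, K30 → +5.
Negative (D, E): D2, D26, D32 → −3.
Net charge = (+5) + (−3) = +2.

+2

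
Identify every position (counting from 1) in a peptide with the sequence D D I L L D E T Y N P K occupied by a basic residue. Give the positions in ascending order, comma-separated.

Lysine (K), arginine (R), and histidine (H) have basic, nitrogen-containing side chains.
Matching residues: K12.

12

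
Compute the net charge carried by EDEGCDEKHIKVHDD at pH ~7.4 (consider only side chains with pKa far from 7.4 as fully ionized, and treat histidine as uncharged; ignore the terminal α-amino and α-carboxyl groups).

-5

Near pH 7.4, K and R contribute +1 each, D and E contribute −1 each, and every other side chain (His included, as stated) is uncharged.
Positive (K, R): K8, K11 → +2.
Negative (D, E): E1, D2, E3, D6, E7, D14, D15 → −7.
Net charge = (+2) + (−7) = −5.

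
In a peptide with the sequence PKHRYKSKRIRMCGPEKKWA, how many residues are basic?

K, R, and H are the three residues with basic side chains (ε-amine, guanidinium, and imidazole respectively).
Matching residues: K2, H3, R4, K6, K8, R9, R11, K17, K18.

9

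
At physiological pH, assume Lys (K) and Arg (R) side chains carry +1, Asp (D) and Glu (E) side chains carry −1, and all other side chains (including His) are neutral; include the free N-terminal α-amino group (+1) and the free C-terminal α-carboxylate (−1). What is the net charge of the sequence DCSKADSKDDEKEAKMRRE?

Positive (K, R): K4, K8, K12, K15, R17, R18 → +6.
Negative (D, E): D1, D6, D9, D10, E11, E13, E19 → −7.
The N-terminus (+1) and C-terminus (−1) cancel.
Net charge = (+6) + (−7) = −1.

-1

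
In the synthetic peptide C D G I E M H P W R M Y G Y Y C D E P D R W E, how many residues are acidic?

6

Aspartate (D) and glutamate (E) have carboxylic-acid side chains and are the acidic amino acids.
Matching residues: D2, E5, D17, E18, D20, E23.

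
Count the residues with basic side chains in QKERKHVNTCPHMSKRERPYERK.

10

K, R, and H are the three residues with basic side chains (ε-amine, guanidinium, and imidazole respectively).
Matching residues: K2, R4, K5, H6, H12, K15, R16, R18, R22, K23.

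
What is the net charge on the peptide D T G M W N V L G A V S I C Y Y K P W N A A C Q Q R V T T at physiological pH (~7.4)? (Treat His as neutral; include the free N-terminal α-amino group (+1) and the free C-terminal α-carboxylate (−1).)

+1

At pH ~7.4 the Lys and Arg side chains are protonated (+1), the Asp and Glu side chains are deprotonated (−1), and with His taken as neutral all other side chains carry no charge.
Positive (K, R): K17, R26 → +2.
Negative (D, E): D1 → −1.
The N-terminus (+1) and C-terminus (−1) cancel.
Net charge = (+2) + (−1) = +1.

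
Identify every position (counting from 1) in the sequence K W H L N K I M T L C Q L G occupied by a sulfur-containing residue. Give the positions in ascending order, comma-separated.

Only Cys (C) and Met (M) have a sulfur atom in the side chain.
Matching residues: M8, C11.

8, 11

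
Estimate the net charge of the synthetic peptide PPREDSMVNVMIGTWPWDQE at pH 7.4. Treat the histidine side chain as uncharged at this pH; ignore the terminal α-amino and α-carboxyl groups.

-3

The side chains ionized at physiological pH are Lys/Arg (+1) and Asp/Glu (−1); with His treated as neutral, nothing else contributes.
Positive (K, R): R3 → +1.
Negative (D, E): E4, D5, D18, E20 → −4.
Net charge = (+1) + (−4) = −3.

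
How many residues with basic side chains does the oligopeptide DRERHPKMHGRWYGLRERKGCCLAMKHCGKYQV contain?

The basic amino acids are Lys (K), Arg (R), and His (H).
Matching residues: R2, R4, H5, K7, H9, R11, R16, R18, K19, K26, H27, K30.

12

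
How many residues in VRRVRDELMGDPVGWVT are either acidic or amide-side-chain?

Acidic: D, E. Amide-side-chain: N, Q.
Acidic residues here: D6, E7, D11 (3).
Amide-side-chain residues here: none (0).
The two groups share no amino acid, so total = 3 + 0 = 3.

3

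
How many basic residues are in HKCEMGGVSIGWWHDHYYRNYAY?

K, R, and H are the three residues with basic side chains (ε-amine, guanidinium, and imidazole respectively).
Matching residues: H1, K2, H14, H16, R19.

5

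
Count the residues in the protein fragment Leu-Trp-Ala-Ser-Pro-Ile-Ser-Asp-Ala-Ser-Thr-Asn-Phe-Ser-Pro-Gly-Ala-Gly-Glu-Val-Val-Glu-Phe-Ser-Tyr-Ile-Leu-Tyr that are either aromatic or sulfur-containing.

Aromatic: F, W, Y. Sulfur-containing: C, M.
Aromatic residues here: Trp2, Phe13, Phe23, Tyr25, Tyr28 (5).
Sulfur-containing residues here: none (0).
The two groups share no amino acid, so total = 5 + 0 = 5.

5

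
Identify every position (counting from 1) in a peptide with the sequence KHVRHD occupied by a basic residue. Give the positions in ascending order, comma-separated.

1, 2, 4, 5

Lysine (K), arginine (R), and histidine (H) have basic, nitrogen-containing side chains.
Matching residues: K1, H2, R4, H5.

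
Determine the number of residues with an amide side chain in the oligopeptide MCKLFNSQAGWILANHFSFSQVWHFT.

4

Only N (asparagine) and Q (glutamine) carry a side-chain carboxamide.
Matching residues: N6, Q8, N15, Q21.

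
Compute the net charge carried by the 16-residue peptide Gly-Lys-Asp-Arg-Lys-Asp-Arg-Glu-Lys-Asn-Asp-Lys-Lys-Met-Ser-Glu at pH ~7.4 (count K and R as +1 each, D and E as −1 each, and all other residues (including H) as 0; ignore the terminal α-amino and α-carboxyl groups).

+2

Positive (K, R): Lys2, Arg4, Lys5, Arg7, Lys9, Lys12, Lys13 → +7.
Negative (D, E): Asp3, Asp6, Glu8, Asp11, Glu16 → −5.
Net charge = (+7) + (−5) = +2.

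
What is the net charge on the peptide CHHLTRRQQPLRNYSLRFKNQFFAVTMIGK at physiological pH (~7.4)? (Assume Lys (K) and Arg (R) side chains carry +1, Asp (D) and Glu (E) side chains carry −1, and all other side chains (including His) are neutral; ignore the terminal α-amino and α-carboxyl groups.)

+6

Positive (K, R): R6, R7, R12, R17, K19, K30 → +6.
Negative (D, E): none → −0.
Net charge = (+6) + (−0) = +6.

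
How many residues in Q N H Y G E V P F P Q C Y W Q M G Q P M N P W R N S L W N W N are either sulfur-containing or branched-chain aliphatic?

Sulfur-containing: C, M. Branched-chain aliphatic: I, L, V.
Sulfur-containing residues here: C12, M16, M20 (3).
Branched-chain aliphatic residues here: V7, L27 (2).
The two groups share no amino acid, so total = 3 + 2 = 5.

5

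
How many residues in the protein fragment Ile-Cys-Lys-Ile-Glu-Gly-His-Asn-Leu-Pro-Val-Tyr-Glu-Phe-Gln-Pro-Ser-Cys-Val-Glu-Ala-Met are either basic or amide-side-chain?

4

Basic: H, K, R. Amide-side-chain: N, Q.
Basic residues here: Lys3, His7 (2).
Amide-side-chain residues here: Asn8, Gln15 (2).
The two groups share no amino acid, so total = 2 + 2 = 4.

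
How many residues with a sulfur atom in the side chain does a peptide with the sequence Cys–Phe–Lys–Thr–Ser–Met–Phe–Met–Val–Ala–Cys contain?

4

Only Cys (C) and Met (M) have a sulfur atom in the side chain.
Matching residues: Cys1, Met6, Met8, Cys11.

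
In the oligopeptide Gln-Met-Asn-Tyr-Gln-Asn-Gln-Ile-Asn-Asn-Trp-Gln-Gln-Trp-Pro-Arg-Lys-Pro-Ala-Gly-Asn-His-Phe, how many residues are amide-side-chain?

10

Only N (asparagine) and Q (glutamine) carry a side-chain carboxamide.
Matching residues: Gln1, Asn3, Gln5, Asn6, Gln7, Asn9, Asn10, Gln12, Gln13, Asn21.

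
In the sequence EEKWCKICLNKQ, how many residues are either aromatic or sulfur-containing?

Aromatic: F, W, Y. Sulfur-containing: C, M.
Aromatic residues here: W4 (1).
Sulfur-containing residues here: C5, C8 (2).
The two groups share no amino acid, so total = 1 + 2 = 3.

3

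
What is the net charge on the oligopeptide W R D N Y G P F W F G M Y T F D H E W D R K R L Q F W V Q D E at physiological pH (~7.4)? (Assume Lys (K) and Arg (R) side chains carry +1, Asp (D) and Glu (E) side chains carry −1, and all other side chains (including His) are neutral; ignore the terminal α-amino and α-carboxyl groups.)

-2

Positive (K, R): R2, R21, K22, R23 → +4.
Negative (D, E): D3, D16, E18, D20, D30, E31 → −6.
Net charge = (+4) + (−6) = −2.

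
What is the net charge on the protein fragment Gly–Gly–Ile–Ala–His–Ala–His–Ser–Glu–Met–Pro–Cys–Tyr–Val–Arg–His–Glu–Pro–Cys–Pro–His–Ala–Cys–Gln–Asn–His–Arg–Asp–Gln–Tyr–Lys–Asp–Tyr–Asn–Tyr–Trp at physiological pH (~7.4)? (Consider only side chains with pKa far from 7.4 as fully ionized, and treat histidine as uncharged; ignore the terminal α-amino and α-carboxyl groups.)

At pH ~7.4 the Lys and Arg side chains are protonated (+1), the Asp and Glu side chains are deprotonated (−1), and with His taken as neutral all other side chains carry no charge.
Positive (K, R): Arg15, Arg27, Lys31 → +3.
Negative (D, E): Glu9, Glu17, Asp28, Asp32 → −4.
Net charge = (+3) + (−4) = −1.

-1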